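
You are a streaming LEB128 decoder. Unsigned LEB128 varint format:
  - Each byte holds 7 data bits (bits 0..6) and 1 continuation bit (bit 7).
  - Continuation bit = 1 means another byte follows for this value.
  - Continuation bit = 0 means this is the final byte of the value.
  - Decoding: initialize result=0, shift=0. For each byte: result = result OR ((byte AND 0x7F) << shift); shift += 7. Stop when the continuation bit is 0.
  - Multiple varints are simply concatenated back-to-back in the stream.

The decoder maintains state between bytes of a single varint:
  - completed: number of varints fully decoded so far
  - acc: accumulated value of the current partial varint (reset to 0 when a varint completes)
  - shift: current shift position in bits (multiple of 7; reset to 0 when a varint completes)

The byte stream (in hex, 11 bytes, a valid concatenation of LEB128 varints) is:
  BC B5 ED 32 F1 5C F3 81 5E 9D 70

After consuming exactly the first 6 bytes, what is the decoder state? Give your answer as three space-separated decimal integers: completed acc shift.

byte[0]=0xBC cont=1 payload=0x3C: acc |= 60<<0 -> completed=0 acc=60 shift=7
byte[1]=0xB5 cont=1 payload=0x35: acc |= 53<<7 -> completed=0 acc=6844 shift=14
byte[2]=0xED cont=1 payload=0x6D: acc |= 109<<14 -> completed=0 acc=1792700 shift=21
byte[3]=0x32 cont=0 payload=0x32: varint #1 complete (value=106650300); reset -> completed=1 acc=0 shift=0
byte[4]=0xF1 cont=1 payload=0x71: acc |= 113<<0 -> completed=1 acc=113 shift=7
byte[5]=0x5C cont=0 payload=0x5C: varint #2 complete (value=11889); reset -> completed=2 acc=0 shift=0

Answer: 2 0 0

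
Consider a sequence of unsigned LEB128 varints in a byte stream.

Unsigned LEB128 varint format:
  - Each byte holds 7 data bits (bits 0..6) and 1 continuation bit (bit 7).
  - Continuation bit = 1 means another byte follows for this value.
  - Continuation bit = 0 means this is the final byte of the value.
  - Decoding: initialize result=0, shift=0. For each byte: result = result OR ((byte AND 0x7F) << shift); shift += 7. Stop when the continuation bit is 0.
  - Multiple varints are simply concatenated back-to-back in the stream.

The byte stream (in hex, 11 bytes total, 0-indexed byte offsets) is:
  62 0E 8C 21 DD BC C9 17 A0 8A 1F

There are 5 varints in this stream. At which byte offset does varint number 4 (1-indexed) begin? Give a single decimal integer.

  byte[0]=0x62 cont=0 payload=0x62=98: acc |= 98<<0 -> acc=98 shift=7 [end]
Varint 1: bytes[0:1] = 62 -> value 98 (1 byte(s))
  byte[1]=0x0E cont=0 payload=0x0E=14: acc |= 14<<0 -> acc=14 shift=7 [end]
Varint 2: bytes[1:2] = 0E -> value 14 (1 byte(s))
  byte[2]=0x8C cont=1 payload=0x0C=12: acc |= 12<<0 -> acc=12 shift=7
  byte[3]=0x21 cont=0 payload=0x21=33: acc |= 33<<7 -> acc=4236 shift=14 [end]
Varint 3: bytes[2:4] = 8C 21 -> value 4236 (2 byte(s))
  byte[4]=0xDD cont=1 payload=0x5D=93: acc |= 93<<0 -> acc=93 shift=7
  byte[5]=0xBC cont=1 payload=0x3C=60: acc |= 60<<7 -> acc=7773 shift=14
  byte[6]=0xC9 cont=1 payload=0x49=73: acc |= 73<<14 -> acc=1203805 shift=21
  byte[7]=0x17 cont=0 payload=0x17=23: acc |= 23<<21 -> acc=49438301 shift=28 [end]
Varint 4: bytes[4:8] = DD BC C9 17 -> value 49438301 (4 byte(s))
  byte[8]=0xA0 cont=1 payload=0x20=32: acc |= 32<<0 -> acc=32 shift=7
  byte[9]=0x8A cont=1 payload=0x0A=10: acc |= 10<<7 -> acc=1312 shift=14
  byte[10]=0x1F cont=0 payload=0x1F=31: acc |= 31<<14 -> acc=509216 shift=21 [end]
Varint 5: bytes[8:11] = A0 8A 1F -> value 509216 (3 byte(s))

Answer: 4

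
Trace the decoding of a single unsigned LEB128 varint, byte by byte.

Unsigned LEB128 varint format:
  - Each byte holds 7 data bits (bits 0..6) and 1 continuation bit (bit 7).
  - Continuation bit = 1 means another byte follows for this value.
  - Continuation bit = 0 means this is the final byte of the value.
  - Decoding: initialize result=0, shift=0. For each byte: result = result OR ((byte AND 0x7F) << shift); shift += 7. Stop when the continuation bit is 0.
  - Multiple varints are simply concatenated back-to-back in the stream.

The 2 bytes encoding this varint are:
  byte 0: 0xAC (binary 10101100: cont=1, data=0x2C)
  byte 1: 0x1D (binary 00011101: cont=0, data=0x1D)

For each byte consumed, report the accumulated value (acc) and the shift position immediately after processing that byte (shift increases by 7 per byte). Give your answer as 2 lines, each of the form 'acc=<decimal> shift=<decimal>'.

byte 0=0xAC: payload=0x2C=44, contrib = 44<<0 = 44; acc -> 44, shift -> 7
byte 1=0x1D: payload=0x1D=29, contrib = 29<<7 = 3712; acc -> 3756, shift -> 14

Answer: acc=44 shift=7
acc=3756 shift=14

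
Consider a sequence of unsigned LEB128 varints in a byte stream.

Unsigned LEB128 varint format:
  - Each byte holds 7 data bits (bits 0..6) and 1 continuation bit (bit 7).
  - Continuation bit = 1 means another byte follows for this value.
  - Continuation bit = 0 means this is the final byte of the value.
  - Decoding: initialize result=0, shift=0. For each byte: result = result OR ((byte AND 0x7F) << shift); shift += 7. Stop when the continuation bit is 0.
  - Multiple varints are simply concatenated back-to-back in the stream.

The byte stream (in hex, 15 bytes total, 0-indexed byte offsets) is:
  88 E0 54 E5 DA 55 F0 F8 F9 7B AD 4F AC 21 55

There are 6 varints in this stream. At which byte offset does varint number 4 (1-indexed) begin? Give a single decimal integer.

  byte[0]=0x88 cont=1 payload=0x08=8: acc |= 8<<0 -> acc=8 shift=7
  byte[1]=0xE0 cont=1 payload=0x60=96: acc |= 96<<7 -> acc=12296 shift=14
  byte[2]=0x54 cont=0 payload=0x54=84: acc |= 84<<14 -> acc=1388552 shift=21 [end]
Varint 1: bytes[0:3] = 88 E0 54 -> value 1388552 (3 byte(s))
  byte[3]=0xE5 cont=1 payload=0x65=101: acc |= 101<<0 -> acc=101 shift=7
  byte[4]=0xDA cont=1 payload=0x5A=90: acc |= 90<<7 -> acc=11621 shift=14
  byte[5]=0x55 cont=0 payload=0x55=85: acc |= 85<<14 -> acc=1404261 shift=21 [end]
Varint 2: bytes[3:6] = E5 DA 55 -> value 1404261 (3 byte(s))
  byte[6]=0xF0 cont=1 payload=0x70=112: acc |= 112<<0 -> acc=112 shift=7
  byte[7]=0xF8 cont=1 payload=0x78=120: acc |= 120<<7 -> acc=15472 shift=14
  byte[8]=0xF9 cont=1 payload=0x79=121: acc |= 121<<14 -> acc=1997936 shift=21
  byte[9]=0x7B cont=0 payload=0x7B=123: acc |= 123<<21 -> acc=259947632 shift=28 [end]
Varint 3: bytes[6:10] = F0 F8 F9 7B -> value 259947632 (4 byte(s))
  byte[10]=0xAD cont=1 payload=0x2D=45: acc |= 45<<0 -> acc=45 shift=7
  byte[11]=0x4F cont=0 payload=0x4F=79: acc |= 79<<7 -> acc=10157 shift=14 [end]
Varint 4: bytes[10:12] = AD 4F -> value 10157 (2 byte(s))
  byte[12]=0xAC cont=1 payload=0x2C=44: acc |= 44<<0 -> acc=44 shift=7
  byte[13]=0x21 cont=0 payload=0x21=33: acc |= 33<<7 -> acc=4268 shift=14 [end]
Varint 5: bytes[12:14] = AC 21 -> value 4268 (2 byte(s))
  byte[14]=0x55 cont=0 payload=0x55=85: acc |= 85<<0 -> acc=85 shift=7 [end]
Varint 6: bytes[14:15] = 55 -> value 85 (1 byte(s))

Answer: 10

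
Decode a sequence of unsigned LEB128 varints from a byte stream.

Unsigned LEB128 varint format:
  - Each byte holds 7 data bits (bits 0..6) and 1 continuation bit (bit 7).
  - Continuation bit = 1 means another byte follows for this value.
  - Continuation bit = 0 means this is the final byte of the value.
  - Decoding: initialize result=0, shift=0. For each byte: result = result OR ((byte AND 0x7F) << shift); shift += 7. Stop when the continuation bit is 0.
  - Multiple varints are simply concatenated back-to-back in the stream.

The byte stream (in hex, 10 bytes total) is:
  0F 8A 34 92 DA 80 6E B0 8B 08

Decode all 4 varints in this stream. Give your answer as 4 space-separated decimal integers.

Answer: 15 6666 230698258 132528

Derivation:
  byte[0]=0x0F cont=0 payload=0x0F=15: acc |= 15<<0 -> acc=15 shift=7 [end]
Varint 1: bytes[0:1] = 0F -> value 15 (1 byte(s))
  byte[1]=0x8A cont=1 payload=0x0A=10: acc |= 10<<0 -> acc=10 shift=7
  byte[2]=0x34 cont=0 payload=0x34=52: acc |= 52<<7 -> acc=6666 shift=14 [end]
Varint 2: bytes[1:3] = 8A 34 -> value 6666 (2 byte(s))
  byte[3]=0x92 cont=1 payload=0x12=18: acc |= 18<<0 -> acc=18 shift=7
  byte[4]=0xDA cont=1 payload=0x5A=90: acc |= 90<<7 -> acc=11538 shift=14
  byte[5]=0x80 cont=1 payload=0x00=0: acc |= 0<<14 -> acc=11538 shift=21
  byte[6]=0x6E cont=0 payload=0x6E=110: acc |= 110<<21 -> acc=230698258 shift=28 [end]
Varint 3: bytes[3:7] = 92 DA 80 6E -> value 230698258 (4 byte(s))
  byte[7]=0xB0 cont=1 payload=0x30=48: acc |= 48<<0 -> acc=48 shift=7
  byte[8]=0x8B cont=1 payload=0x0B=11: acc |= 11<<7 -> acc=1456 shift=14
  byte[9]=0x08 cont=0 payload=0x08=8: acc |= 8<<14 -> acc=132528 shift=21 [end]
Varint 4: bytes[7:10] = B0 8B 08 -> value 132528 (3 byte(s))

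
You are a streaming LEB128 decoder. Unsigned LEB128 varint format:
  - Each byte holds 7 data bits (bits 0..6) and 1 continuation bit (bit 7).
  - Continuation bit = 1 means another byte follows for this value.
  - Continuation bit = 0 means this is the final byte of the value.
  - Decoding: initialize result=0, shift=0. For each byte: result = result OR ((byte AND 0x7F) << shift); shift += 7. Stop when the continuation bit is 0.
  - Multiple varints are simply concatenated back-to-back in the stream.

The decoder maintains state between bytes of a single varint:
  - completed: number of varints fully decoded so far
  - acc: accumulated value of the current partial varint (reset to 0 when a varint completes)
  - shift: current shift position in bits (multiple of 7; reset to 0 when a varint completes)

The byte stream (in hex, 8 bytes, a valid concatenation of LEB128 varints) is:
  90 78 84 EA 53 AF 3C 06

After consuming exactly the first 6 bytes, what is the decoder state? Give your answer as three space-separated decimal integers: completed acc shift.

Answer: 2 47 7

Derivation:
byte[0]=0x90 cont=1 payload=0x10: acc |= 16<<0 -> completed=0 acc=16 shift=7
byte[1]=0x78 cont=0 payload=0x78: varint #1 complete (value=15376); reset -> completed=1 acc=0 shift=0
byte[2]=0x84 cont=1 payload=0x04: acc |= 4<<0 -> completed=1 acc=4 shift=7
byte[3]=0xEA cont=1 payload=0x6A: acc |= 106<<7 -> completed=1 acc=13572 shift=14
byte[4]=0x53 cont=0 payload=0x53: varint #2 complete (value=1373444); reset -> completed=2 acc=0 shift=0
byte[5]=0xAF cont=1 payload=0x2F: acc |= 47<<0 -> completed=2 acc=47 shift=7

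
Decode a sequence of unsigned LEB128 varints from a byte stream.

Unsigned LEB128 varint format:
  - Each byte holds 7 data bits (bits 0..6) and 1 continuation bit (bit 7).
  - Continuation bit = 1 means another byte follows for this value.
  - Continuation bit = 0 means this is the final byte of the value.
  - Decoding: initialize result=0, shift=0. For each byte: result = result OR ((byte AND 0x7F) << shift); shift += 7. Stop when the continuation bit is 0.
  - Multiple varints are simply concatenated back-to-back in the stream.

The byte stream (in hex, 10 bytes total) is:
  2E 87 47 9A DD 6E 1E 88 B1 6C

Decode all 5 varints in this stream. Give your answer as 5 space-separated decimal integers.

Answer: 46 9095 1814170 30 1775752

Derivation:
  byte[0]=0x2E cont=0 payload=0x2E=46: acc |= 46<<0 -> acc=46 shift=7 [end]
Varint 1: bytes[0:1] = 2E -> value 46 (1 byte(s))
  byte[1]=0x87 cont=1 payload=0x07=7: acc |= 7<<0 -> acc=7 shift=7
  byte[2]=0x47 cont=0 payload=0x47=71: acc |= 71<<7 -> acc=9095 shift=14 [end]
Varint 2: bytes[1:3] = 87 47 -> value 9095 (2 byte(s))
  byte[3]=0x9A cont=1 payload=0x1A=26: acc |= 26<<0 -> acc=26 shift=7
  byte[4]=0xDD cont=1 payload=0x5D=93: acc |= 93<<7 -> acc=11930 shift=14
  byte[5]=0x6E cont=0 payload=0x6E=110: acc |= 110<<14 -> acc=1814170 shift=21 [end]
Varint 3: bytes[3:6] = 9A DD 6E -> value 1814170 (3 byte(s))
  byte[6]=0x1E cont=0 payload=0x1E=30: acc |= 30<<0 -> acc=30 shift=7 [end]
Varint 4: bytes[6:7] = 1E -> value 30 (1 byte(s))
  byte[7]=0x88 cont=1 payload=0x08=8: acc |= 8<<0 -> acc=8 shift=7
  byte[8]=0xB1 cont=1 payload=0x31=49: acc |= 49<<7 -> acc=6280 shift=14
  byte[9]=0x6C cont=0 payload=0x6C=108: acc |= 108<<14 -> acc=1775752 shift=21 [end]
Varint 5: bytes[7:10] = 88 B1 6C -> value 1775752 (3 byte(s))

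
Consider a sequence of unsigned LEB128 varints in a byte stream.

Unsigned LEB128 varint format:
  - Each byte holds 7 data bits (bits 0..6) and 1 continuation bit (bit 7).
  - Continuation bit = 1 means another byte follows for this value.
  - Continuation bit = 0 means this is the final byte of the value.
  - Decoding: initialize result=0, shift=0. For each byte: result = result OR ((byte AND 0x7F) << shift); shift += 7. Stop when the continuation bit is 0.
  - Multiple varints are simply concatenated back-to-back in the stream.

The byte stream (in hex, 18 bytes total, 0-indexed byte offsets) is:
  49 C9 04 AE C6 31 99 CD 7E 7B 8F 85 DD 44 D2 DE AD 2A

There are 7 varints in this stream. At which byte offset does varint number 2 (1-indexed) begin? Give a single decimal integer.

  byte[0]=0x49 cont=0 payload=0x49=73: acc |= 73<<0 -> acc=73 shift=7 [end]
Varint 1: bytes[0:1] = 49 -> value 73 (1 byte(s))
  byte[1]=0xC9 cont=1 payload=0x49=73: acc |= 73<<0 -> acc=73 shift=7
  byte[2]=0x04 cont=0 payload=0x04=4: acc |= 4<<7 -> acc=585 shift=14 [end]
Varint 2: bytes[1:3] = C9 04 -> value 585 (2 byte(s))
  byte[3]=0xAE cont=1 payload=0x2E=46: acc |= 46<<0 -> acc=46 shift=7
  byte[4]=0xC6 cont=1 payload=0x46=70: acc |= 70<<7 -> acc=9006 shift=14
  byte[5]=0x31 cont=0 payload=0x31=49: acc |= 49<<14 -> acc=811822 shift=21 [end]
Varint 3: bytes[3:6] = AE C6 31 -> value 811822 (3 byte(s))
  byte[6]=0x99 cont=1 payload=0x19=25: acc |= 25<<0 -> acc=25 shift=7
  byte[7]=0xCD cont=1 payload=0x4D=77: acc |= 77<<7 -> acc=9881 shift=14
  byte[8]=0x7E cont=0 payload=0x7E=126: acc |= 126<<14 -> acc=2074265 shift=21 [end]
Varint 4: bytes[6:9] = 99 CD 7E -> value 2074265 (3 byte(s))
  byte[9]=0x7B cont=0 payload=0x7B=123: acc |= 123<<0 -> acc=123 shift=7 [end]
Varint 5: bytes[9:10] = 7B -> value 123 (1 byte(s))
  byte[10]=0x8F cont=1 payload=0x0F=15: acc |= 15<<0 -> acc=15 shift=7
  byte[11]=0x85 cont=1 payload=0x05=5: acc |= 5<<7 -> acc=655 shift=14
  byte[12]=0xDD cont=1 payload=0x5D=93: acc |= 93<<14 -> acc=1524367 shift=21
  byte[13]=0x44 cont=0 payload=0x44=68: acc |= 68<<21 -> acc=144130703 shift=28 [end]
Varint 6: bytes[10:14] = 8F 85 DD 44 -> value 144130703 (4 byte(s))
  byte[14]=0xD2 cont=1 payload=0x52=82: acc |= 82<<0 -> acc=82 shift=7
  byte[15]=0xDE cont=1 payload=0x5E=94: acc |= 94<<7 -> acc=12114 shift=14
  byte[16]=0xAD cont=1 payload=0x2D=45: acc |= 45<<14 -> acc=749394 shift=21
  byte[17]=0x2A cont=0 payload=0x2A=42: acc |= 42<<21 -> acc=88829778 shift=28 [end]
Varint 7: bytes[14:18] = D2 DE AD 2A -> value 88829778 (4 byte(s))

Answer: 1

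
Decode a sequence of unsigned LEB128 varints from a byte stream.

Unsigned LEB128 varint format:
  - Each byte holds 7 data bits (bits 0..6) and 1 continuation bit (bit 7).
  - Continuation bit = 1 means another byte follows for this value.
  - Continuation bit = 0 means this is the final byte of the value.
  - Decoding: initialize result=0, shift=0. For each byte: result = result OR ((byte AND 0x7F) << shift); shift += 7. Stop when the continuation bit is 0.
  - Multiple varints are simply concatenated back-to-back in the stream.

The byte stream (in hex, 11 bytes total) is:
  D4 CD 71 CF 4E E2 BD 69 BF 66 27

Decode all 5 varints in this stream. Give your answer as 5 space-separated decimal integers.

Answer: 1861332 10063 1728226 13119 39

Derivation:
  byte[0]=0xD4 cont=1 payload=0x54=84: acc |= 84<<0 -> acc=84 shift=7
  byte[1]=0xCD cont=1 payload=0x4D=77: acc |= 77<<7 -> acc=9940 shift=14
  byte[2]=0x71 cont=0 payload=0x71=113: acc |= 113<<14 -> acc=1861332 shift=21 [end]
Varint 1: bytes[0:3] = D4 CD 71 -> value 1861332 (3 byte(s))
  byte[3]=0xCF cont=1 payload=0x4F=79: acc |= 79<<0 -> acc=79 shift=7
  byte[4]=0x4E cont=0 payload=0x4E=78: acc |= 78<<7 -> acc=10063 shift=14 [end]
Varint 2: bytes[3:5] = CF 4E -> value 10063 (2 byte(s))
  byte[5]=0xE2 cont=1 payload=0x62=98: acc |= 98<<0 -> acc=98 shift=7
  byte[6]=0xBD cont=1 payload=0x3D=61: acc |= 61<<7 -> acc=7906 shift=14
  byte[7]=0x69 cont=0 payload=0x69=105: acc |= 105<<14 -> acc=1728226 shift=21 [end]
Varint 3: bytes[5:8] = E2 BD 69 -> value 1728226 (3 byte(s))
  byte[8]=0xBF cont=1 payload=0x3F=63: acc |= 63<<0 -> acc=63 shift=7
  byte[9]=0x66 cont=0 payload=0x66=102: acc |= 102<<7 -> acc=13119 shift=14 [end]
Varint 4: bytes[8:10] = BF 66 -> value 13119 (2 byte(s))
  byte[10]=0x27 cont=0 payload=0x27=39: acc |= 39<<0 -> acc=39 shift=7 [end]
Varint 5: bytes[10:11] = 27 -> value 39 (1 byte(s))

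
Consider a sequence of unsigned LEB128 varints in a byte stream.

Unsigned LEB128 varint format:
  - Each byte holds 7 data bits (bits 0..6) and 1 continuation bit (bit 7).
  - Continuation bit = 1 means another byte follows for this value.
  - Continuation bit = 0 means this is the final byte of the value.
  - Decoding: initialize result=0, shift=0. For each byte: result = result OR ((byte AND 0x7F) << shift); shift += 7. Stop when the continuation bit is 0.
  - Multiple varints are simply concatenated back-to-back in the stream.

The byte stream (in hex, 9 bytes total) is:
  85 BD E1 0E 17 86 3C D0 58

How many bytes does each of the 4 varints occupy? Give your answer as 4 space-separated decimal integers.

Answer: 4 1 2 2

Derivation:
  byte[0]=0x85 cont=1 payload=0x05=5: acc |= 5<<0 -> acc=5 shift=7
  byte[1]=0xBD cont=1 payload=0x3D=61: acc |= 61<<7 -> acc=7813 shift=14
  byte[2]=0xE1 cont=1 payload=0x61=97: acc |= 97<<14 -> acc=1597061 shift=21
  byte[3]=0x0E cont=0 payload=0x0E=14: acc |= 14<<21 -> acc=30957189 shift=28 [end]
Varint 1: bytes[0:4] = 85 BD E1 0E -> value 30957189 (4 byte(s))
  byte[4]=0x17 cont=0 payload=0x17=23: acc |= 23<<0 -> acc=23 shift=7 [end]
Varint 2: bytes[4:5] = 17 -> value 23 (1 byte(s))
  byte[5]=0x86 cont=1 payload=0x06=6: acc |= 6<<0 -> acc=6 shift=7
  byte[6]=0x3C cont=0 payload=0x3C=60: acc |= 60<<7 -> acc=7686 shift=14 [end]
Varint 3: bytes[5:7] = 86 3C -> value 7686 (2 byte(s))
  byte[7]=0xD0 cont=1 payload=0x50=80: acc |= 80<<0 -> acc=80 shift=7
  byte[8]=0x58 cont=0 payload=0x58=88: acc |= 88<<7 -> acc=11344 shift=14 [end]
Varint 4: bytes[7:9] = D0 58 -> value 11344 (2 byte(s))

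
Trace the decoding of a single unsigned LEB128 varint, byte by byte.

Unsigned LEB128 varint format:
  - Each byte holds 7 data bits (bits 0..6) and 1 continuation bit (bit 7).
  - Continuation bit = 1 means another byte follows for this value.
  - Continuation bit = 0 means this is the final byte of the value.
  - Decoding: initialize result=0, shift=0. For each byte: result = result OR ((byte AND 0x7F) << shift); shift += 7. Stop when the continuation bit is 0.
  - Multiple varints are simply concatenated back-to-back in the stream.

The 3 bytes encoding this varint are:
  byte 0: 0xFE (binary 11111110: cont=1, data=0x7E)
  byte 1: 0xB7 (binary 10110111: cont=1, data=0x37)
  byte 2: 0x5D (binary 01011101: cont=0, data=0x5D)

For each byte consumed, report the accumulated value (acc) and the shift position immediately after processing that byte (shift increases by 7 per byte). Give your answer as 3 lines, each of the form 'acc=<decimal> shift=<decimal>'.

byte 0=0xFE: payload=0x7E=126, contrib = 126<<0 = 126; acc -> 126, shift -> 7
byte 1=0xB7: payload=0x37=55, contrib = 55<<7 = 7040; acc -> 7166, shift -> 14
byte 2=0x5D: payload=0x5D=93, contrib = 93<<14 = 1523712; acc -> 1530878, shift -> 21

Answer: acc=126 shift=7
acc=7166 shift=14
acc=1530878 shift=21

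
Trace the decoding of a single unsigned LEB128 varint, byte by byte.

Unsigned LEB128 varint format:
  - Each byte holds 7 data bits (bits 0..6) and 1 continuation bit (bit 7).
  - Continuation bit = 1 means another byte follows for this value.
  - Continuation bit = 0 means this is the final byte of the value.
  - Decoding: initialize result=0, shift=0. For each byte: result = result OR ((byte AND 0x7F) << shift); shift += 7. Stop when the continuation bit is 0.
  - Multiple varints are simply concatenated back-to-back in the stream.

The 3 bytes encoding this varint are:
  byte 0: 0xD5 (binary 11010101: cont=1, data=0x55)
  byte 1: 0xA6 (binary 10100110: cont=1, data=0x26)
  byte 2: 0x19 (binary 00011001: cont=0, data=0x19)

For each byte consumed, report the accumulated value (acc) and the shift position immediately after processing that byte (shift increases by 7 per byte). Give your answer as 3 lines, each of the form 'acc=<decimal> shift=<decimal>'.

Answer: acc=85 shift=7
acc=4949 shift=14
acc=414549 shift=21

Derivation:
byte 0=0xD5: payload=0x55=85, contrib = 85<<0 = 85; acc -> 85, shift -> 7
byte 1=0xA6: payload=0x26=38, contrib = 38<<7 = 4864; acc -> 4949, shift -> 14
byte 2=0x19: payload=0x19=25, contrib = 25<<14 = 409600; acc -> 414549, shift -> 21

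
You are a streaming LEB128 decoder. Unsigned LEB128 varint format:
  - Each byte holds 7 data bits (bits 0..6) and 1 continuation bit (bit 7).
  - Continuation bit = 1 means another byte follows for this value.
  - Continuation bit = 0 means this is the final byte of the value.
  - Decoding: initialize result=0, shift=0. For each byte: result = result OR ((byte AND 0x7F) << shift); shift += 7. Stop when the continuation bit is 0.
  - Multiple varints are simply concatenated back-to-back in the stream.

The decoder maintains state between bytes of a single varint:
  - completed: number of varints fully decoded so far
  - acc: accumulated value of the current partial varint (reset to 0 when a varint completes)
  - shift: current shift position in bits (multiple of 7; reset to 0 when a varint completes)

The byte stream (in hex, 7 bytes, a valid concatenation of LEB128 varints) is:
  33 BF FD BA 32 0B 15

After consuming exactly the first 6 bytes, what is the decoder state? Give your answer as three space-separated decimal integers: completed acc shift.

Answer: 3 0 0

Derivation:
byte[0]=0x33 cont=0 payload=0x33: varint #1 complete (value=51); reset -> completed=1 acc=0 shift=0
byte[1]=0xBF cont=1 payload=0x3F: acc |= 63<<0 -> completed=1 acc=63 shift=7
byte[2]=0xFD cont=1 payload=0x7D: acc |= 125<<7 -> completed=1 acc=16063 shift=14
byte[3]=0xBA cont=1 payload=0x3A: acc |= 58<<14 -> completed=1 acc=966335 shift=21
byte[4]=0x32 cont=0 payload=0x32: varint #2 complete (value=105823935); reset -> completed=2 acc=0 shift=0
byte[5]=0x0B cont=0 payload=0x0B: varint #3 complete (value=11); reset -> completed=3 acc=0 shift=0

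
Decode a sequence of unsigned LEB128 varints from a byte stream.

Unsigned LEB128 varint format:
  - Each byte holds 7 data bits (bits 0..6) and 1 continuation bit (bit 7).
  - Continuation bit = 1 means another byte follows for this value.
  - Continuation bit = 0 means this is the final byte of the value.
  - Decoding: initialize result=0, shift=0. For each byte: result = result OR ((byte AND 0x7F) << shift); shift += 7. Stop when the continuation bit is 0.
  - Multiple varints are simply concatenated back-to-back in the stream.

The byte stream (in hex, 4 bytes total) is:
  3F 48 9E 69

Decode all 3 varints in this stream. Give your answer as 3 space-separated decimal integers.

Answer: 63 72 13470

Derivation:
  byte[0]=0x3F cont=0 payload=0x3F=63: acc |= 63<<0 -> acc=63 shift=7 [end]
Varint 1: bytes[0:1] = 3F -> value 63 (1 byte(s))
  byte[1]=0x48 cont=0 payload=0x48=72: acc |= 72<<0 -> acc=72 shift=7 [end]
Varint 2: bytes[1:2] = 48 -> value 72 (1 byte(s))
  byte[2]=0x9E cont=1 payload=0x1E=30: acc |= 30<<0 -> acc=30 shift=7
  byte[3]=0x69 cont=0 payload=0x69=105: acc |= 105<<7 -> acc=13470 shift=14 [end]
Varint 3: bytes[2:4] = 9E 69 -> value 13470 (2 byte(s))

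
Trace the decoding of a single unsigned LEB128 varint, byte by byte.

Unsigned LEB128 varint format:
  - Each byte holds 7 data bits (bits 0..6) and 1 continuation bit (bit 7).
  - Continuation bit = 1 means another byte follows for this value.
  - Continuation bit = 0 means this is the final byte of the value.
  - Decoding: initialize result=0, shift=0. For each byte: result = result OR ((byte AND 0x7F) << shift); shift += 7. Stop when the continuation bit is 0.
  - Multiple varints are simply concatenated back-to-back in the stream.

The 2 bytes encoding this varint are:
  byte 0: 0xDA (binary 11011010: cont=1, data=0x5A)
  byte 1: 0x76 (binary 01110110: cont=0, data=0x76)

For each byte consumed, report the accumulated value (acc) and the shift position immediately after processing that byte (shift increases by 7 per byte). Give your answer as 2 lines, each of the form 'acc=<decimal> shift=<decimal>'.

byte 0=0xDA: payload=0x5A=90, contrib = 90<<0 = 90; acc -> 90, shift -> 7
byte 1=0x76: payload=0x76=118, contrib = 118<<7 = 15104; acc -> 15194, shift -> 14

Answer: acc=90 shift=7
acc=15194 shift=14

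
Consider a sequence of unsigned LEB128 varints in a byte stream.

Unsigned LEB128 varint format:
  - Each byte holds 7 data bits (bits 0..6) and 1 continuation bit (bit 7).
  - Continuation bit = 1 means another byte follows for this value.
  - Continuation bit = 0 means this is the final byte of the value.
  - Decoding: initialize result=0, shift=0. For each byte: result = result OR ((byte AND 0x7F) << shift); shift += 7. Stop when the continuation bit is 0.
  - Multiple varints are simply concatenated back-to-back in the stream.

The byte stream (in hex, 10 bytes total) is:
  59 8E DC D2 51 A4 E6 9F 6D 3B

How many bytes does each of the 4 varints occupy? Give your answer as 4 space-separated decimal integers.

Answer: 1 4 4 1

Derivation:
  byte[0]=0x59 cont=0 payload=0x59=89: acc |= 89<<0 -> acc=89 shift=7 [end]
Varint 1: bytes[0:1] = 59 -> value 89 (1 byte(s))
  byte[1]=0x8E cont=1 payload=0x0E=14: acc |= 14<<0 -> acc=14 shift=7
  byte[2]=0xDC cont=1 payload=0x5C=92: acc |= 92<<7 -> acc=11790 shift=14
  byte[3]=0xD2 cont=1 payload=0x52=82: acc |= 82<<14 -> acc=1355278 shift=21
  byte[4]=0x51 cont=0 payload=0x51=81: acc |= 81<<21 -> acc=171224590 shift=28 [end]
Varint 2: bytes[1:5] = 8E DC D2 51 -> value 171224590 (4 byte(s))
  byte[5]=0xA4 cont=1 payload=0x24=36: acc |= 36<<0 -> acc=36 shift=7
  byte[6]=0xE6 cont=1 payload=0x66=102: acc |= 102<<7 -> acc=13092 shift=14
  byte[7]=0x9F cont=1 payload=0x1F=31: acc |= 31<<14 -> acc=520996 shift=21
  byte[8]=0x6D cont=0 payload=0x6D=109: acc |= 109<<21 -> acc=229110564 shift=28 [end]
Varint 3: bytes[5:9] = A4 E6 9F 6D -> value 229110564 (4 byte(s))
  byte[9]=0x3B cont=0 payload=0x3B=59: acc |= 59<<0 -> acc=59 shift=7 [end]
Varint 4: bytes[9:10] = 3B -> value 59 (1 byte(s))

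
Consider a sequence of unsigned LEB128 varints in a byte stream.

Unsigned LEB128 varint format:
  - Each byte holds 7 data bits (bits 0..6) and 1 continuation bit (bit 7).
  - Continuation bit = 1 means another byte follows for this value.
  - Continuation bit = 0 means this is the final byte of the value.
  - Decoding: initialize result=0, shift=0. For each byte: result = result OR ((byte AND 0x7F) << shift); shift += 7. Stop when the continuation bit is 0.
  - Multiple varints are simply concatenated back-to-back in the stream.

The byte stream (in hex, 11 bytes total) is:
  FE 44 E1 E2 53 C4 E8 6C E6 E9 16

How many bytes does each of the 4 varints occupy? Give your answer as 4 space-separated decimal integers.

  byte[0]=0xFE cont=1 payload=0x7E=126: acc |= 126<<0 -> acc=126 shift=7
  byte[1]=0x44 cont=0 payload=0x44=68: acc |= 68<<7 -> acc=8830 shift=14 [end]
Varint 1: bytes[0:2] = FE 44 -> value 8830 (2 byte(s))
  byte[2]=0xE1 cont=1 payload=0x61=97: acc |= 97<<0 -> acc=97 shift=7
  byte[3]=0xE2 cont=1 payload=0x62=98: acc |= 98<<7 -> acc=12641 shift=14
  byte[4]=0x53 cont=0 payload=0x53=83: acc |= 83<<14 -> acc=1372513 shift=21 [end]
Varint 2: bytes[2:5] = E1 E2 53 -> value 1372513 (3 byte(s))
  byte[5]=0xC4 cont=1 payload=0x44=68: acc |= 68<<0 -> acc=68 shift=7
  byte[6]=0xE8 cont=1 payload=0x68=104: acc |= 104<<7 -> acc=13380 shift=14
  byte[7]=0x6C cont=0 payload=0x6C=108: acc |= 108<<14 -> acc=1782852 shift=21 [end]
Varint 3: bytes[5:8] = C4 E8 6C -> value 1782852 (3 byte(s))
  byte[8]=0xE6 cont=1 payload=0x66=102: acc |= 102<<0 -> acc=102 shift=7
  byte[9]=0xE9 cont=1 payload=0x69=105: acc |= 105<<7 -> acc=13542 shift=14
  byte[10]=0x16 cont=0 payload=0x16=22: acc |= 22<<14 -> acc=373990 shift=21 [end]
Varint 4: bytes[8:11] = E6 E9 16 -> value 373990 (3 byte(s))

Answer: 2 3 3 3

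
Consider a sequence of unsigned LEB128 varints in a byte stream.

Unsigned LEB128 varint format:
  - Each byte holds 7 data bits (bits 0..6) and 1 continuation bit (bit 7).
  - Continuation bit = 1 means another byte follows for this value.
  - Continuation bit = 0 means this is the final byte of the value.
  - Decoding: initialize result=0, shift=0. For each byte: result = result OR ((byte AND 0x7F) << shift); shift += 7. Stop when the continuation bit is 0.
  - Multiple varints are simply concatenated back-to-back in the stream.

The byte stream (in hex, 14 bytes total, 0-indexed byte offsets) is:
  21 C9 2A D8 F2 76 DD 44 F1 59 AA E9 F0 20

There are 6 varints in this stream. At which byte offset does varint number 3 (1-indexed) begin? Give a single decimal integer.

Answer: 3

Derivation:
  byte[0]=0x21 cont=0 payload=0x21=33: acc |= 33<<0 -> acc=33 shift=7 [end]
Varint 1: bytes[0:1] = 21 -> value 33 (1 byte(s))
  byte[1]=0xC9 cont=1 payload=0x49=73: acc |= 73<<0 -> acc=73 shift=7
  byte[2]=0x2A cont=0 payload=0x2A=42: acc |= 42<<7 -> acc=5449 shift=14 [end]
Varint 2: bytes[1:3] = C9 2A -> value 5449 (2 byte(s))
  byte[3]=0xD8 cont=1 payload=0x58=88: acc |= 88<<0 -> acc=88 shift=7
  byte[4]=0xF2 cont=1 payload=0x72=114: acc |= 114<<7 -> acc=14680 shift=14
  byte[5]=0x76 cont=0 payload=0x76=118: acc |= 118<<14 -> acc=1947992 shift=21 [end]
Varint 3: bytes[3:6] = D8 F2 76 -> value 1947992 (3 byte(s))
  byte[6]=0xDD cont=1 payload=0x5D=93: acc |= 93<<0 -> acc=93 shift=7
  byte[7]=0x44 cont=0 payload=0x44=68: acc |= 68<<7 -> acc=8797 shift=14 [end]
Varint 4: bytes[6:8] = DD 44 -> value 8797 (2 byte(s))
  byte[8]=0xF1 cont=1 payload=0x71=113: acc |= 113<<0 -> acc=113 shift=7
  byte[9]=0x59 cont=0 payload=0x59=89: acc |= 89<<7 -> acc=11505 shift=14 [end]
Varint 5: bytes[8:10] = F1 59 -> value 11505 (2 byte(s))
  byte[10]=0xAA cont=1 payload=0x2A=42: acc |= 42<<0 -> acc=42 shift=7
  byte[11]=0xE9 cont=1 payload=0x69=105: acc |= 105<<7 -> acc=13482 shift=14
  byte[12]=0xF0 cont=1 payload=0x70=112: acc |= 112<<14 -> acc=1848490 shift=21
  byte[13]=0x20 cont=0 payload=0x20=32: acc |= 32<<21 -> acc=68957354 shift=28 [end]
Varint 6: bytes[10:14] = AA E9 F0 20 -> value 68957354 (4 byte(s))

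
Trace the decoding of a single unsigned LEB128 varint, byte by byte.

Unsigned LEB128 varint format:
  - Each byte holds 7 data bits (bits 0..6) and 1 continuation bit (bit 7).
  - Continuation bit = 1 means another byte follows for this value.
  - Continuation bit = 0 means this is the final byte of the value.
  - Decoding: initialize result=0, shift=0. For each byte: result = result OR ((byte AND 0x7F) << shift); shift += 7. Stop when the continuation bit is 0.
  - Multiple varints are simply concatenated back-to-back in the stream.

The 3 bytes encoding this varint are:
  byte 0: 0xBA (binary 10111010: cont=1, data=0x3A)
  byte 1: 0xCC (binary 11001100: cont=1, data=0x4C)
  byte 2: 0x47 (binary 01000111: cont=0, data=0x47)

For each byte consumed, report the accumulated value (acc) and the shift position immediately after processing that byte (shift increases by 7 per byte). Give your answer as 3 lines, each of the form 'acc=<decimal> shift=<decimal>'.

Answer: acc=58 shift=7
acc=9786 shift=14
acc=1173050 shift=21

Derivation:
byte 0=0xBA: payload=0x3A=58, contrib = 58<<0 = 58; acc -> 58, shift -> 7
byte 1=0xCC: payload=0x4C=76, contrib = 76<<7 = 9728; acc -> 9786, shift -> 14
byte 2=0x47: payload=0x47=71, contrib = 71<<14 = 1163264; acc -> 1173050, shift -> 21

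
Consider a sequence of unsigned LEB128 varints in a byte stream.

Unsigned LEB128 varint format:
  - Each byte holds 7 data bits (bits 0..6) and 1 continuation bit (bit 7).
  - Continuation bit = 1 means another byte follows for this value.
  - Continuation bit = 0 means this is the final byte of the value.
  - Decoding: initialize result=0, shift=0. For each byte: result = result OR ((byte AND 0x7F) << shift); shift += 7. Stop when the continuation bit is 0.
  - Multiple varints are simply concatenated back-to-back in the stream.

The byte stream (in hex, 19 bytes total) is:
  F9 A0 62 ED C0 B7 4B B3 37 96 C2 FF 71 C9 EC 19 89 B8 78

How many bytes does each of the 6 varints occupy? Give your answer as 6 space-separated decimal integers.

Answer: 3 4 2 4 3 3

Derivation:
  byte[0]=0xF9 cont=1 payload=0x79=121: acc |= 121<<0 -> acc=121 shift=7
  byte[1]=0xA0 cont=1 payload=0x20=32: acc |= 32<<7 -> acc=4217 shift=14
  byte[2]=0x62 cont=0 payload=0x62=98: acc |= 98<<14 -> acc=1609849 shift=21 [end]
Varint 1: bytes[0:3] = F9 A0 62 -> value 1609849 (3 byte(s))
  byte[3]=0xED cont=1 payload=0x6D=109: acc |= 109<<0 -> acc=109 shift=7
  byte[4]=0xC0 cont=1 payload=0x40=64: acc |= 64<<7 -> acc=8301 shift=14
  byte[5]=0xB7 cont=1 payload=0x37=55: acc |= 55<<14 -> acc=909421 shift=21
  byte[6]=0x4B cont=0 payload=0x4B=75: acc |= 75<<21 -> acc=158195821 shift=28 [end]
Varint 2: bytes[3:7] = ED C0 B7 4B -> value 158195821 (4 byte(s))
  byte[7]=0xB3 cont=1 payload=0x33=51: acc |= 51<<0 -> acc=51 shift=7
  byte[8]=0x37 cont=0 payload=0x37=55: acc |= 55<<7 -> acc=7091 shift=14 [end]
Varint 3: bytes[7:9] = B3 37 -> value 7091 (2 byte(s))
  byte[9]=0x96 cont=1 payload=0x16=22: acc |= 22<<0 -> acc=22 shift=7
  byte[10]=0xC2 cont=1 payload=0x42=66: acc |= 66<<7 -> acc=8470 shift=14
  byte[11]=0xFF cont=1 payload=0x7F=127: acc |= 127<<14 -> acc=2089238 shift=21
  byte[12]=0x71 cont=0 payload=0x71=113: acc |= 113<<21 -> acc=239067414 shift=28 [end]
Varint 4: bytes[9:13] = 96 C2 FF 71 -> value 239067414 (4 byte(s))
  byte[13]=0xC9 cont=1 payload=0x49=73: acc |= 73<<0 -> acc=73 shift=7
  byte[14]=0xEC cont=1 payload=0x6C=108: acc |= 108<<7 -> acc=13897 shift=14
  byte[15]=0x19 cont=0 payload=0x19=25: acc |= 25<<14 -> acc=423497 shift=21 [end]
Varint 5: bytes[13:16] = C9 EC 19 -> value 423497 (3 byte(s))
  byte[16]=0x89 cont=1 payload=0x09=9: acc |= 9<<0 -> acc=9 shift=7
  byte[17]=0xB8 cont=1 payload=0x38=56: acc |= 56<<7 -> acc=7177 shift=14
  byte[18]=0x78 cont=0 payload=0x78=120: acc |= 120<<14 -> acc=1973257 shift=21 [end]
Varint 6: bytes[16:19] = 89 B8 78 -> value 1973257 (3 byte(s))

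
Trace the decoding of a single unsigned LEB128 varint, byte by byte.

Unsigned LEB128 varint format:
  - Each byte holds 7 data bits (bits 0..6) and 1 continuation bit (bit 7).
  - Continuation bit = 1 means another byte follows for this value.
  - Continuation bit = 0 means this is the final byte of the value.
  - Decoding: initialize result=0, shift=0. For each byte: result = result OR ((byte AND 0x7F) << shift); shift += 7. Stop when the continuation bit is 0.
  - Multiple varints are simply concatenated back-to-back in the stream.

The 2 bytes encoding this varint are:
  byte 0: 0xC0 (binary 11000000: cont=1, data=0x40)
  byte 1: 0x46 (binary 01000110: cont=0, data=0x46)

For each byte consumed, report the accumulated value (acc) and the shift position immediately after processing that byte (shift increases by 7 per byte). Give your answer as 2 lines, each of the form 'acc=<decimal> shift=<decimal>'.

byte 0=0xC0: payload=0x40=64, contrib = 64<<0 = 64; acc -> 64, shift -> 7
byte 1=0x46: payload=0x46=70, contrib = 70<<7 = 8960; acc -> 9024, shift -> 14

Answer: acc=64 shift=7
acc=9024 shift=14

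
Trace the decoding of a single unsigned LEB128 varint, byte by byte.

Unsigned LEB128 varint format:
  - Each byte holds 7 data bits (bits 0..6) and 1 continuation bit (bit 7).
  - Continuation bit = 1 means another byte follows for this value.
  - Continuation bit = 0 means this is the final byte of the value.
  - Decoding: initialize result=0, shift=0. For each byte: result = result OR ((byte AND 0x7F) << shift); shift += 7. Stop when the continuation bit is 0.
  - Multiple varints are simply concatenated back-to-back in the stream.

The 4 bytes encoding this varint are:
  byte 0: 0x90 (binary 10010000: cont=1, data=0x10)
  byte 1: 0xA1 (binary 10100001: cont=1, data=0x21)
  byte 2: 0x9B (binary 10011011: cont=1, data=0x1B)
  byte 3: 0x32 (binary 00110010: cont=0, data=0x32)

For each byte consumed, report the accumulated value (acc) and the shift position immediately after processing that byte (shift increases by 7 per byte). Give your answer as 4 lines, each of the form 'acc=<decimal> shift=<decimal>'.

byte 0=0x90: payload=0x10=16, contrib = 16<<0 = 16; acc -> 16, shift -> 7
byte 1=0xA1: payload=0x21=33, contrib = 33<<7 = 4224; acc -> 4240, shift -> 14
byte 2=0x9B: payload=0x1B=27, contrib = 27<<14 = 442368; acc -> 446608, shift -> 21
byte 3=0x32: payload=0x32=50, contrib = 50<<21 = 104857600; acc -> 105304208, shift -> 28

Answer: acc=16 shift=7
acc=4240 shift=14
acc=446608 shift=21
acc=105304208 shift=28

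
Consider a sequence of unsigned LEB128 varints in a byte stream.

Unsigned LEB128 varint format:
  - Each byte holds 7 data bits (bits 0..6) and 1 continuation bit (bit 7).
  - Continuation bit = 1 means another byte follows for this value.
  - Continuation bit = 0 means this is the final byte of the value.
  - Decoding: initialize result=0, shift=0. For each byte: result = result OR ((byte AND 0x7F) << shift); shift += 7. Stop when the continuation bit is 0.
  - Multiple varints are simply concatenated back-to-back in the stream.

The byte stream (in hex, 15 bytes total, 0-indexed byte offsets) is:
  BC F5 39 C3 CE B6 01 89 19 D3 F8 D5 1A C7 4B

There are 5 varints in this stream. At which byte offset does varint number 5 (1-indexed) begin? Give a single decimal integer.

  byte[0]=0xBC cont=1 payload=0x3C=60: acc |= 60<<0 -> acc=60 shift=7
  byte[1]=0xF5 cont=1 payload=0x75=117: acc |= 117<<7 -> acc=15036 shift=14
  byte[2]=0x39 cont=0 payload=0x39=57: acc |= 57<<14 -> acc=948924 shift=21 [end]
Varint 1: bytes[0:3] = BC F5 39 -> value 948924 (3 byte(s))
  byte[3]=0xC3 cont=1 payload=0x43=67: acc |= 67<<0 -> acc=67 shift=7
  byte[4]=0xCE cont=1 payload=0x4E=78: acc |= 78<<7 -> acc=10051 shift=14
  byte[5]=0xB6 cont=1 payload=0x36=54: acc |= 54<<14 -> acc=894787 shift=21
  byte[6]=0x01 cont=0 payload=0x01=1: acc |= 1<<21 -> acc=2991939 shift=28 [end]
Varint 2: bytes[3:7] = C3 CE B6 01 -> value 2991939 (4 byte(s))
  byte[7]=0x89 cont=1 payload=0x09=9: acc |= 9<<0 -> acc=9 shift=7
  byte[8]=0x19 cont=0 payload=0x19=25: acc |= 25<<7 -> acc=3209 shift=14 [end]
Varint 3: bytes[7:9] = 89 19 -> value 3209 (2 byte(s))
  byte[9]=0xD3 cont=1 payload=0x53=83: acc |= 83<<0 -> acc=83 shift=7
  byte[10]=0xF8 cont=1 payload=0x78=120: acc |= 120<<7 -> acc=15443 shift=14
  byte[11]=0xD5 cont=1 payload=0x55=85: acc |= 85<<14 -> acc=1408083 shift=21
  byte[12]=0x1A cont=0 payload=0x1A=26: acc |= 26<<21 -> acc=55934035 shift=28 [end]
Varint 4: bytes[9:13] = D3 F8 D5 1A -> value 55934035 (4 byte(s))
  byte[13]=0xC7 cont=1 payload=0x47=71: acc |= 71<<0 -> acc=71 shift=7
  byte[14]=0x4B cont=0 payload=0x4B=75: acc |= 75<<7 -> acc=9671 shift=14 [end]
Varint 5: bytes[13:15] = C7 4B -> value 9671 (2 byte(s))

Answer: 13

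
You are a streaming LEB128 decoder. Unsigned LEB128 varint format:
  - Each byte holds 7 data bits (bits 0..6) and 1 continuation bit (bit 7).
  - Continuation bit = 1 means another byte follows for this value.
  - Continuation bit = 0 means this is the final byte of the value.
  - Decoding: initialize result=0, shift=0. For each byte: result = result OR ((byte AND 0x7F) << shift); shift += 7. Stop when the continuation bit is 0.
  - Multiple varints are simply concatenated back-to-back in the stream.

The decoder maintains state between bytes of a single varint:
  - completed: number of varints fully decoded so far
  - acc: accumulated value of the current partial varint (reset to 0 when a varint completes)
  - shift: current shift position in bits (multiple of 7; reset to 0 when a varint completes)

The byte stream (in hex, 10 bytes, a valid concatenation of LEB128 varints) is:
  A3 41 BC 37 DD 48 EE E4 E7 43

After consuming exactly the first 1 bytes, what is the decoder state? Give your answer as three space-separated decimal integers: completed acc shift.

byte[0]=0xA3 cont=1 payload=0x23: acc |= 35<<0 -> completed=0 acc=35 shift=7

Answer: 0 35 7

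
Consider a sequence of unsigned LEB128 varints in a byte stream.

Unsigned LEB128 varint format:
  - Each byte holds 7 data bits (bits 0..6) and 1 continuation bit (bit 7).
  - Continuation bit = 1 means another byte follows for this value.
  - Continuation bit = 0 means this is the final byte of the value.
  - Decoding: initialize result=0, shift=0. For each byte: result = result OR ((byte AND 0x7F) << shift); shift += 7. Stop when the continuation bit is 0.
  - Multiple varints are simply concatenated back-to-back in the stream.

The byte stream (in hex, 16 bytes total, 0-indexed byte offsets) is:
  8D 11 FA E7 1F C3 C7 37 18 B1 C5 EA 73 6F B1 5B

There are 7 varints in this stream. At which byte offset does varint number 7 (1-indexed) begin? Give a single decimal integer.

Answer: 14

Derivation:
  byte[0]=0x8D cont=1 payload=0x0D=13: acc |= 13<<0 -> acc=13 shift=7
  byte[1]=0x11 cont=0 payload=0x11=17: acc |= 17<<7 -> acc=2189 shift=14 [end]
Varint 1: bytes[0:2] = 8D 11 -> value 2189 (2 byte(s))
  byte[2]=0xFA cont=1 payload=0x7A=122: acc |= 122<<0 -> acc=122 shift=7
  byte[3]=0xE7 cont=1 payload=0x67=103: acc |= 103<<7 -> acc=13306 shift=14
  byte[4]=0x1F cont=0 payload=0x1F=31: acc |= 31<<14 -> acc=521210 shift=21 [end]
Varint 2: bytes[2:5] = FA E7 1F -> value 521210 (3 byte(s))
  byte[5]=0xC3 cont=1 payload=0x43=67: acc |= 67<<0 -> acc=67 shift=7
  byte[6]=0xC7 cont=1 payload=0x47=71: acc |= 71<<7 -> acc=9155 shift=14
  byte[7]=0x37 cont=0 payload=0x37=55: acc |= 55<<14 -> acc=910275 shift=21 [end]
Varint 3: bytes[5:8] = C3 C7 37 -> value 910275 (3 byte(s))
  byte[8]=0x18 cont=0 payload=0x18=24: acc |= 24<<0 -> acc=24 shift=7 [end]
Varint 4: bytes[8:9] = 18 -> value 24 (1 byte(s))
  byte[9]=0xB1 cont=1 payload=0x31=49: acc |= 49<<0 -> acc=49 shift=7
  byte[10]=0xC5 cont=1 payload=0x45=69: acc |= 69<<7 -> acc=8881 shift=14
  byte[11]=0xEA cont=1 payload=0x6A=106: acc |= 106<<14 -> acc=1745585 shift=21
  byte[12]=0x73 cont=0 payload=0x73=115: acc |= 115<<21 -> acc=242918065 shift=28 [end]
Varint 5: bytes[9:13] = B1 C5 EA 73 -> value 242918065 (4 byte(s))
  byte[13]=0x6F cont=0 payload=0x6F=111: acc |= 111<<0 -> acc=111 shift=7 [end]
Varint 6: bytes[13:14] = 6F -> value 111 (1 byte(s))
  byte[14]=0xB1 cont=1 payload=0x31=49: acc |= 49<<0 -> acc=49 shift=7
  byte[15]=0x5B cont=0 payload=0x5B=91: acc |= 91<<7 -> acc=11697 shift=14 [end]
Varint 7: bytes[14:16] = B1 5B -> value 11697 (2 byte(s))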